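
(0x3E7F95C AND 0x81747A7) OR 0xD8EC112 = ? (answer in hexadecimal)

0xD8FC116

0x3E7F95C AND 0x81747A7 = 0x0074104.
Then OR with 0xD8EC112.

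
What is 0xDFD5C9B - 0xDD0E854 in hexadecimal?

0x2C7447

Subtract column by column in base 16:
  B-4 → 7
  9-5 → 4
  C-8 → 4
  5-E → 7 (borrow)
  D-0-1 → C
  F-D → 2
  D-D → 0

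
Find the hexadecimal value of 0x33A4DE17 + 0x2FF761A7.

0x639C3FBE

Add column by column in base 16, right to left:
  7+7 = E
  1+A = B
  E+1 = F
  D+6 = 3 carry 1
  4+7+1 = C
  A+F = 9 carry 1
  3+F+1 = 3 carry 1
  3+2+1 = 6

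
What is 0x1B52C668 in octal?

0o3324543150

Expand each hex digit to 4 bits: 1=0001 B=1011 5=0101 2=0010 C=1100 6=0110 6=0110 8=1000.
Group the bits in threes: 011 011 010 100 101 100 011 001 101 000 → 3324543150.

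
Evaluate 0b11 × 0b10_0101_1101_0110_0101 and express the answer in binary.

0b1110001100000101111

Multiply each base-2 digit by 3, carrying:
  1×3 = 3 → write 1 carry 1
  0×3+1 = 1 → write 1
  1×3 = 3 → write 1 carry 1
  0×3+1 = 1 → write 1
  0×3 = 0 → write 0
  1×3 = 3 → write 1 carry 1
  1×3+1 = 4 → write 0 carry 2
  0×3+2 = 2 → write 0 carry 1
  1×3+1 = 4 → write 0 carry 2
  0×3+2 = 2 → write 0 carry 1
  1×3+1 = 4 → write 0 carry 2
  1×3+2 = 5 → write 1 carry 2
  1×3+2 = 5 → write 1 carry 2
  0×3+2 = 2 → write 0 carry 1
  1×3+1 = 4 → write 0 carry 2
  0×3+2 = 2 → write 0 carry 1
  0×3+1 = 1 → write 1
  1×3 = 3 → write 1 carry 1
  remaining carry: 1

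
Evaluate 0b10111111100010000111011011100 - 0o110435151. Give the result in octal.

0b10111111100010000111011011100 = 0o2774207334 in octal.
Subtract column by column in base 8:
  4-1 → 3
  3-5 → 6 (borrow)
  3-1-1 → 1
  7-5 → 2
  0-3 → 5 (borrow)
  2-4-1 → 5 (borrow)
  4-0-1 → 3
  7-1 → 6
  7-1 → 6
  2-0 → 2

0o2663552163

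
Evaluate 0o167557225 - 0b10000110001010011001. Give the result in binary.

0b1110101100111101111111100

0o167557225 = 0b1110111101101111010010101 in binary.
Subtract column by column in base 2:
  1-1 → 0
  0-0 → 0
  1-0 → 1
  0-1 → 1 (borrow)
  1-1-1 → 1 (borrow)
  0-0-1 → 1 (borrow)
  0-0-1 → 1 (borrow)
  1-1-1 → 1 (borrow)
  0-0-1 → 1 (borrow)
  1-1-1 → 1 (borrow)
  1-0-1 → 0
  1-0 → 1
  1-0 → 1
  0-1 → 1 (borrow)
  1-1-1 → 1 (borrow)
  1-0-1 → 0
  0-0 → 0
  1-0 → 1
  1-0 → 1
  1-1 → 0
  1-0 → 1
  0-0 → 0
  1-0 → 1
  1-0 → 1
  1-0 → 1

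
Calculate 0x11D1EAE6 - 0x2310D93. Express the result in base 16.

0xFA0DD53

Subtract column by column in base 16:
  6-3 → 3
  E-9 → 5
  A-D → D (borrow)
  E-0-1 → D
  1-1 → 0
  D-3 → A
  1-2 → F (borrow)
  1-0-1 → 0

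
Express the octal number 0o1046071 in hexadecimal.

0x44C39

Each octal digit is 3 bits: 1=001 0=000 4=100 6=110 0=000 7=111 1=001.
Group the bits into nibbles: 0100 0100 1100 0011 1001 → 44C39.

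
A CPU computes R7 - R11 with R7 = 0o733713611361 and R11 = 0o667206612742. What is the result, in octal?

Subtract column by column in base 8:
  1-2 → 7 (borrow)
  6-4-1 → 1
  3-7 → 4 (borrow)
  1-2-1 → 6 (borrow)
  1-1-1 → 7 (borrow)
  6-6-1 → 7 (borrow)
  3-6-1 → 4 (borrow)
  1-0-1 → 0
  7-2 → 5
  3-7 → 4 (borrow)
  3-6-1 → 4 (borrow)
  7-6-1 → 0

0o44504776417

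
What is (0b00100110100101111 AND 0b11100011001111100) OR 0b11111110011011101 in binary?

0b00100110100101111 AND 0b11100011001111100 = 0b00100010000101100.
Then OR with 0b11111110011011101.

0b11111110011111101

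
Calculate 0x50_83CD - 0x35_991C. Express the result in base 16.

0x1AEAB1

Subtract column by column in base 16:
  D-C → 1
  C-1 → B
  3-9 → A (borrow)
  8-9-1 → E (borrow)
  0-5-1 → A (borrow)
  5-3-1 → 1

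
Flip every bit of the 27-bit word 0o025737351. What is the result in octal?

0o752040426

Each oct digit d becomes 7−d:
  0→7, 2→5, 5→2, 7→0, 3→4, 7→0, 3→4, 5→2, 1→6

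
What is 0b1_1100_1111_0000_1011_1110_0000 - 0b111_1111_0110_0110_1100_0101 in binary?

0b1010011111010010100011011

Subtract column by column in base 2:
  0-1 → 1 (borrow)
  0-0-1 → 1 (borrow)
  0-1-1 → 0 (borrow)
  0-0-1 → 1 (borrow)
  0-0-1 → 1 (borrow)
  1-0-1 → 0
  1-1 → 0
  1-1 → 0
  1-0 → 1
  1-1 → 0
  0-1 → 1 (borrow)
  1-0-1 → 0
  0-0 → 0
  0-1 → 1 (borrow)
  0-1-1 → 0 (borrow)
  0-0-1 → 1 (borrow)
  1-1-1 → 1 (borrow)
  1-1-1 → 1 (borrow)
  1-1-1 → 1 (borrow)
  1-1-1 → 1 (borrow)
  0-1-1 → 0 (borrow)
  0-1-1 → 0 (borrow)
  1-1-1 → 1 (borrow)
  1-0-1 → 0
  1-0 → 1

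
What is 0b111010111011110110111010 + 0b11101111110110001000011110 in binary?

0b100101010110001111111011000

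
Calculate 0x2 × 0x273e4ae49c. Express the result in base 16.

0x4e7c95c938

Multiply each base-16 digit by 2, carrying:
  c×2 = 24 → write 8 carry 1
  9×2+1 = 19 → write 3 carry 1
  4×2+1 = 9 → write 9
  e×2 = 28 → write c carry 1
  a×2+1 = 21 → write 5 carry 1
  4×2+1 = 9 → write 9
  e×2 = 28 → write c carry 1
  3×2+1 = 7 → write 7
  7×2 = 14 → write e
  2×2 = 4 → write 4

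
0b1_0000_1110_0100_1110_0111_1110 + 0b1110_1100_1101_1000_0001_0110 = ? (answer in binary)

0b1111110110010011010010100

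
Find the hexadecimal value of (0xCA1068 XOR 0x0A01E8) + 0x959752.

0x155A8D2

First 0xCA1068 XOR 0x0A01E8 = 0xC01180.
Add column by column in base 16, right to left:
  0+2 = 2
  8+5 = D
  1+7 = 8
  1+9 = A
  0+5 = 5
  C+9 = 5 carry 1
  final carry 1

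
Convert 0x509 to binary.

0b10100001001

Expand each hex digit to 4 bits: 5=0101 0=0000 9=1001.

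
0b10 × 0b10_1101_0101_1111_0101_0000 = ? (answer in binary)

0b10110101011111010100000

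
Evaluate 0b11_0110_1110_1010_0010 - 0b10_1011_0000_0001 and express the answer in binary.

Subtract column by column in base 2:
  0-1 → 1 (borrow)
  1-0-1 → 0
  0-0 → 0
  0-0 → 0
  0-0 → 0
  1-0 → 1
  0-0 → 0
  1-0 → 1
  0-1 → 1 (borrow)
  1-1-1 → 1 (borrow)
  1-0-1 → 0
  1-1 → 0
  0-0 → 0
  1-1 → 0
  1-0 → 1
  0-0 → 0
  1-0 → 1
  1-0 → 1

0b110100001110100001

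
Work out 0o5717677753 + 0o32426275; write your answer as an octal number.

0o5752326250

Add column by column in base 8, right to left:
  3+5 = 0 carry 1
  5+7+1 = 5 carry 1
  7+2+1 = 2 carry 1
  7+6+1 = 6 carry 1
  7+2+1 = 2 carry 1
  6+4+1 = 3 carry 1
  7+2+1 = 2 carry 1
  1+3+1 = 5
  7+0 = 7
  5+0 = 5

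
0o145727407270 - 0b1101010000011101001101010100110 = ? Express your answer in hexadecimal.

0o145727407270 = 0x32F5E0EB8 in hexadecimal.
0b1101010000011101001101010100110 = 0x6A0E9AA6 in hexadecimal.
Subtract column by column in base 16:
  8-6 → 2
  B-A → 1
  E-A → 4
  0-9 → 7 (borrow)
  E-E-1 → F (borrow)
  5-0-1 → 4
  F-A → 5
  2-6 → C (borrow)
  3-0-1 → 2

0x2C54F7412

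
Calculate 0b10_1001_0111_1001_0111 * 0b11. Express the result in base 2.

0b1111100011011000101

Multiply each base-2 digit by 3, carrying:
  1×3 = 3 → write 1 carry 1
  1×3+1 = 4 → write 0 carry 2
  1×3+2 = 5 → write 1 carry 2
  0×3+2 = 2 → write 0 carry 1
  1×3+1 = 4 → write 0 carry 2
  0×3+2 = 2 → write 0 carry 1
  0×3+1 = 1 → write 1
  1×3 = 3 → write 1 carry 1
  1×3+1 = 4 → write 0 carry 2
  1×3+2 = 5 → write 1 carry 2
  1×3+2 = 5 → write 1 carry 2
  0×3+2 = 2 → write 0 carry 1
  1×3+1 = 4 → write 0 carry 2
  0×3+2 = 2 → write 0 carry 1
  0×3+1 = 1 → write 1
  1×3 = 3 → write 1 carry 1
  0×3+1 = 1 → write 1
  1×3 = 3 → write 1 carry 1
  remaining carry: 1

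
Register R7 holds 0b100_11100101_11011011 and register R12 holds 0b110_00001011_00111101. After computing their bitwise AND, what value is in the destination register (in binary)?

AND bit by bit (1 only where both bits are 1):
  1001110010111011011
& 1100000101100111101
= 1000000000100011001

0b1000000000100011001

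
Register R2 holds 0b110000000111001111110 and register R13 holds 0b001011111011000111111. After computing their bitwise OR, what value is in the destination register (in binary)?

OR bit by bit (1 where either bit is 1):
  110000000111001111110
| 001011111011000111111
= 111011111111001111111

0b111011111111001111111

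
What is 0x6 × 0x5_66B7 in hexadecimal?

0x20684A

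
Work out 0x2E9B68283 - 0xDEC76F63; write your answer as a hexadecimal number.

0x20AEF1320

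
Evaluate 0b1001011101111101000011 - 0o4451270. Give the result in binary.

0b100111000110010001011

0o4451270 = 0b100100101001010111000 in binary.
Subtract column by column in base 2:
  1-0 → 1
  1-0 → 1
  0-0 → 0
  0-1 → 1 (borrow)
  0-1-1 → 0 (borrow)
  0-1-1 → 0 (borrow)
  1-0-1 → 0
  0-1 → 1 (borrow)
  1-0-1 → 0
  1-1 → 0
  1-0 → 1
  1-0 → 1
  1-1 → 0
  0-0 → 0
  1-1 → 0
  1-0 → 1
  1-0 → 1
  0-1 → 1 (borrow)
  1-0-1 → 0
  0-0 → 0
  0-1 → 1 (borrow)
  1-0-1 → 0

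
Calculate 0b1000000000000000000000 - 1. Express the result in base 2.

0b111111111111111111111

The trailing 21 digits are 0, so subtracting 1 borrows through: they become 1 and the next digit up decrements.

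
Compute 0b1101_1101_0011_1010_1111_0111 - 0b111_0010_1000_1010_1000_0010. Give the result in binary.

0b11010101011000001110101

Subtract column by column in base 2:
  1-0 → 1
  1-1 → 0
  1-0 → 1
  0-0 → 0
  1-0 → 1
  1-0 → 1
  1-0 → 1
  1-1 → 0
  0-0 → 0
  1-1 → 0
  0-0 → 0
  1-1 → 0
  1-0 → 1
  1-0 → 1
  0-0 → 0
  0-1 → 1 (borrow)
  1-0-1 → 0
  0-1 → 1 (borrow)
  1-0-1 → 0
  1-0 → 1
  1-1 → 0
  0-1 → 1 (borrow)
  1-1-1 → 1 (borrow)
  1-0-1 → 0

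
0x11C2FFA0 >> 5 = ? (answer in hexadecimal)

5 bits is not a whole number of base-16 digits; in binary: 10001110000101111111110100000 >> 5 = 100011100001011111111101.

0x8E17FD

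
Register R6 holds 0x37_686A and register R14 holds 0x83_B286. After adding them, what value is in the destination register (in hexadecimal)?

0xBB1AF0

Add column by column in base 16, right to left:
  A+6 = 0 carry 1
  6+8+1 = F
  8+2 = A
  6+B = 1 carry 1
  7+3+1 = B
  3+8 = B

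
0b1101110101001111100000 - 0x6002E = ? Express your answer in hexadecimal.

0x3153B2

0b1101110101001111100000 = 0x3753E0 in hexadecimal.
Subtract column by column in base 16:
  0-E → 2 (borrow)
  E-2-1 → B
  3-0 → 3
  5-0 → 5
  7-6 → 1
  3-0 → 3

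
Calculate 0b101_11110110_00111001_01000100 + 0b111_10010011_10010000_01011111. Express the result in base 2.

0b1101100010011100100110100011

Add column by column in base 2, right to left:
  0+1 = 1
  0+1 = 1
  1+1 = 0 carry 1
  0+1+1 = 0 carry 1
  0+1+1 = 0 carry 1
  0+0+1 = 1
  1+1 = 0 carry 1
  0+0+1 = 1
  1+0 = 1
  0+0 = 0
  0+0 = 0
  1+0 = 1
  1+1 = 0 carry 1
  1+0+1 = 0 carry 1
  0+0+1 = 1
  0+1 = 1
  0+1 = 1
  1+1 = 0 carry 1
  1+0+1 = 0 carry 1
  0+0+1 = 1
  1+1 = 0 carry 1
  1+0+1 = 0 carry 1
  1+0+1 = 0 carry 1
  1+1+1 = 1 carry 1
  1+1+1 = 1 carry 1
  0+1+1 = 0 carry 1
  1+1+1 = 1 carry 1
  final carry 1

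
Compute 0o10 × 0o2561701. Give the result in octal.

0o25617010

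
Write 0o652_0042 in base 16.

Each octal digit is 3 bits: 6=110 5=101 2=010 0=000 0=000 4=100 2=010.
Group the bits into nibbles: 0001 1010 1010 0000 0010 0010 → 1AA022.

0x1AA022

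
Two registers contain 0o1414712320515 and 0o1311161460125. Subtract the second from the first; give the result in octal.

0o103530640370

Subtract column by column in base 8:
  5-5 → 0
  1-2 → 7 (borrow)
  5-1-1 → 3
  0-0 → 0
  2-6 → 4 (borrow)
  3-4-1 → 6 (borrow)
  2-1-1 → 0
  1-6 → 3 (borrow)
  7-1-1 → 5
  4-1 → 3
  1-1 → 0
  4-3 → 1
  1-1 → 0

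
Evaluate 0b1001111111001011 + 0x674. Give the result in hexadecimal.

0xA63F

0b1001111111001011 = 0x9FCB in hexadecimal.
Add column by column in base 16, right to left:
  B+4 = F
  C+7 = 3 carry 1
  F+6+1 = 6 carry 1
  9+0+1 = A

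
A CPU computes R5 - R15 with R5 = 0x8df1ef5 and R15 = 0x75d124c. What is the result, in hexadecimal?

Subtract column by column in base 16:
  5-c → 9 (borrow)
  f-4-1 → a
  e-2 → c
  1-1 → 0
  f-d → 2
  d-5 → 8
  8-7 → 1

0x1820ca9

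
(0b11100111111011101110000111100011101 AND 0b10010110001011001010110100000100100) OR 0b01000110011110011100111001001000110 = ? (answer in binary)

0b11100111111011101110000111100011101 AND 0b10010110001011001010110100000100100 = 0b10000110001011001010000100000000100.
Then OR with 0b01000110011110011100111001001000110.

0b11000110011111011110111101001000110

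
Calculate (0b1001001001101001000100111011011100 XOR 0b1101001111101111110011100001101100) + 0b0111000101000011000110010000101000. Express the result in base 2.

First 0b1001001001101001000100111011011100 XOR 0b1101001111101111110011100001101100 = 0b0100000110000110110111011010110000.
Add column by column in base 2, right to left:
  0+0 = 0
  0+0 = 0
  0+0 = 0
  0+1 = 1
  1+0 = 1
  1+1 = 0 carry 1
  0+0+1 = 1
  1+0 = 1
  0+0 = 0
  1+0 = 1
  1+1 = 0 carry 1
  0+0+1 = 1
  1+0 = 1
  1+1 = 0 carry 1
  1+1+1 = 1 carry 1
  0+0+1 = 1
  1+0 = 1
  1+0 = 1
  0+1 = 1
  1+1 = 0 carry 1
  1+0+1 = 0 carry 1
  0+0+1 = 1
  0+0 = 0
  0+0 = 0
  0+1 = 1
  1+0 = 1
  1+1 = 0 carry 1
  0+0+1 = 1
  0+0 = 0
  0+0 = 0
  0+1 = 1
  0+1 = 1
  1+1 = 0 carry 1
  final carry 1

0b1011001011001001111101101011011000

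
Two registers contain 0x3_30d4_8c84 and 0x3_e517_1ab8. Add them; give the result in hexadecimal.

0x715eba73c

Add column by column in base 16, right to left:
  4+8 = c
  8+b = 3 carry 1
  c+a+1 = 7 carry 1
  8+1+1 = a
  4+7 = b
  d+1 = e
  0+5 = 5
  3+e = 1 carry 1
  3+3+1 = 7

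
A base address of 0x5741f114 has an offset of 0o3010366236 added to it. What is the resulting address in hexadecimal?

0x6f63ddb2

0o3010366236 = 0x1821ec9e in hexadecimal.
Add column by column in base 16, right to left:
  4+e = 2 carry 1
  1+9+1 = b
  1+c = d
  f+e = d carry 1
  1+1+1 = 3
  4+2 = 6
  7+8 = f
  5+1 = 6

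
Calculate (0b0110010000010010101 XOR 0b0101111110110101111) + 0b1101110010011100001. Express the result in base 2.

0b10001100001000011011

First 0b0110010000010010101 XOR 0b0101111110110101111 = 0b0011101110100111010.
Add column by column in base 2, right to left:
  0+1 = 1
  1+0 = 1
  0+0 = 0
  1+0 = 1
  1+0 = 1
  1+1 = 0 carry 1
  0+1+1 = 0 carry 1
  0+1+1 = 0 carry 1
  1+0+1 = 0 carry 1
  0+0+1 = 1
  1+1 = 0 carry 1
  1+0+1 = 0 carry 1
  1+0+1 = 0 carry 1
  0+1+1 = 0 carry 1
  1+1+1 = 1 carry 1
  1+1+1 = 1 carry 1
  1+0+1 = 0 carry 1
  0+1+1 = 0 carry 1
  0+1+1 = 0 carry 1
  final carry 1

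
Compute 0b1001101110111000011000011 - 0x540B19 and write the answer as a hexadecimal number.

0xE365AA

0b1001101110111000011000011 = 0x13770C3 in hexadecimal.
Subtract column by column in base 16:
  3-9 → A (borrow)
  C-1-1 → A
  0-B → 5 (borrow)
  7-0-1 → 6
  7-4 → 3
  3-5 → E (borrow)
  1-0-1 → 0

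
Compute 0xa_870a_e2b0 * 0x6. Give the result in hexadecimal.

Multiply each base-16 digit by 6, carrying:
  0×6 = 0 → write 0
  b×6 = 66 → write 2 carry 4
  2×6+4 = 16 → write 0 carry 1
  e×6+1 = 85 → write 5 carry 5
  a×6+5 = 65 → write 1 carry 4
  0×6+4 = 4 → write 4
  7×6 = 42 → write a carry 2
  8×6+2 = 50 → write 2 carry 3
  a×6+3 = 63 → write f carry 3
  remaining carry: 3

0x3f2a415020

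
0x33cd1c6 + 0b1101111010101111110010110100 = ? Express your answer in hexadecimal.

0b1101111010101111110010110100 = 0xdeafcb4 in hexadecimal.
Add column by column in base 16, right to left:
  6+4 = a
  c+b = 7 carry 1
  1+c+1 = e
  d+f = c carry 1
  c+a+1 = 7 carry 1
  3+e+1 = 2 carry 1
  3+d+1 = 1 carry 1
  final carry 1

0x1127ce7a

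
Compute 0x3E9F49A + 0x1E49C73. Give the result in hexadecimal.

Add column by column in base 16, right to left:
  A+3 = D
  9+7 = 0 carry 1
  4+C+1 = 1 carry 1
  F+9+1 = 9 carry 1
  9+4+1 = E
  E+E = C carry 1
  3+1+1 = 5

0x5CE910D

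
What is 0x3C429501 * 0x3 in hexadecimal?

0xB4C7BF03

Multiply each base-16 digit by 3, carrying:
  1×3 = 3 → write 3
  0×3 = 0 → write 0
  5×3 = 15 → write F
  9×3 = 27 → write B carry 1
  2×3+1 = 7 → write 7
  4×3 = 12 → write C
  C×3 = 36 → write 4 carry 2
  3×3+2 = 11 → write B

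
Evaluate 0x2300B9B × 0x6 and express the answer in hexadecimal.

0xD2045A2

Multiply each base-16 digit by 6, carrying:
  B×6 = 66 → write 2 carry 4
  9×6+4 = 58 → write A carry 3
  B×6+3 = 69 → write 5 carry 4
  0×6+4 = 4 → write 4
  0×6 = 0 → write 0
  3×6 = 18 → write 2 carry 1
  2×6+1 = 13 → write D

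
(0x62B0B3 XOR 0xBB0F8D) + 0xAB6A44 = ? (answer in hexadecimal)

0x1852982

First 0x62B0B3 XOR 0xBB0F8D = 0xD9BF3E.
Add column by column in base 16, right to left:
  E+4 = 2 carry 1
  3+4+1 = 8
  F+A = 9 carry 1
  B+6+1 = 2 carry 1
  9+B+1 = 5 carry 1
  D+A+1 = 8 carry 1
  final carry 1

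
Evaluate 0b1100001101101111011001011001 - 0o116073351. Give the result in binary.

0b1010111111100111111101110000

0o116073351 = 0b1001110000111011011101001 in binary.
Subtract column by column in base 2:
  1-1 → 0
  0-0 → 0
  0-0 → 0
  1-1 → 0
  1-0 → 1
  0-1 → 1 (borrow)
  1-1-1 → 1 (borrow)
  0-1-1 → 0 (borrow)
  0-0-1 → 1 (borrow)
  1-1-1 → 1 (borrow)
  1-1-1 → 1 (borrow)
  0-0-1 → 1 (borrow)
  1-1-1 → 1 (borrow)
  1-1-1 → 1 (borrow)
  1-1-1 → 1 (borrow)
  1-0-1 → 0
  0-0 → 0
  1-0 → 1
  1-0 → 1
  0-1 → 1 (borrow)
  1-1-1 → 1 (borrow)
  1-1-1 → 1 (borrow)
  0-0-1 → 1 (borrow)
  0-0-1 → 1 (borrow)
  0-1-1 → 0 (borrow)
  0-0-1 → 1 (borrow)
  1-0-1 → 0
  1-0 → 1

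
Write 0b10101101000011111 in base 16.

Group the bits into nibbles: 0001 0101 1010 0001 1111 → 15A1F.

0x15A1F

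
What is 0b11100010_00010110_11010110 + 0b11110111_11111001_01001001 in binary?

0b1110110100001000000011111

Add column by column in base 2, right to left:
  0+1 = 1
  1+0 = 1
  1+0 = 1
  0+1 = 1
  1+0 = 1
  0+0 = 0
  1+1 = 0 carry 1
  1+0+1 = 0 carry 1
  0+1+1 = 0 carry 1
  1+0+1 = 0 carry 1
  1+0+1 = 0 carry 1
  0+1+1 = 0 carry 1
  1+1+1 = 1 carry 1
  0+1+1 = 0 carry 1
  0+1+1 = 0 carry 1
  0+1+1 = 0 carry 1
  0+1+1 = 0 carry 1
  1+1+1 = 1 carry 1
  0+1+1 = 0 carry 1
  0+0+1 = 1
  0+1 = 1
  1+1 = 0 carry 1
  1+1+1 = 1 carry 1
  1+1+1 = 1 carry 1
  final carry 1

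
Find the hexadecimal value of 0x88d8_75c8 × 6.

Multiply each base-16 digit by 6, carrying:
  8×6 = 48 → write 0 carry 3
  c×6+3 = 75 → write b carry 4
  5×6+4 = 34 → write 2 carry 2
  7×6+2 = 44 → write c carry 2
  8×6+2 = 50 → write 2 carry 3
  d×6+3 = 81 → write 1 carry 5
  8×6+5 = 53 → write 5 carry 3
  8×6+3 = 51 → write 3 carry 3
  remaining carry: 3

0x33512c2b0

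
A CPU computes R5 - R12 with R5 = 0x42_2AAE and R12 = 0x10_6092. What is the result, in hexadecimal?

0x31CA1C

Subtract column by column in base 16:
  E-2 → C
  A-9 → 1
  A-0 → A
  2-6 → C (borrow)
  2-0-1 → 1
  4-1 → 3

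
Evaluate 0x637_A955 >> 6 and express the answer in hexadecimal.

0x18DEA5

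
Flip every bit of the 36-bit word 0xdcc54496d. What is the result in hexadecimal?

Each hex digit d becomes f−d:
  d→2, c→3, c→3, 5→a, 4→b, 4→b, 9→6, 6→9, d→2

0x233abb692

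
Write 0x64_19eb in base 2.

0b11001000001100111101011

Expand each hex digit to 4 bits: 6=0110 4=0100 1=0001 9=1001 e=1110 b=1011.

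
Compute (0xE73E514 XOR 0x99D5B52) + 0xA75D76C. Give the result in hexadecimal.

0x126495B2

First 0xE73E514 XOR 0x99D5B52 = 0x7EEBE46.
Add column by column in base 16, right to left:
  6+C = 2 carry 1
  4+6+1 = B
  E+7 = 5 carry 1
  B+D+1 = 9 carry 1
  E+5+1 = 4 carry 1
  E+7+1 = 6 carry 1
  7+A+1 = 2 carry 1
  final carry 1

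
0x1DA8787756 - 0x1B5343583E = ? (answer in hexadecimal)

0x255351F18

Subtract column by column in base 16:
  6-E → 8 (borrow)
  5-3-1 → 1
  7-8 → F (borrow)
  7-5-1 → 1
  8-3 → 5
  7-4 → 3
  8-3 → 5
  A-5 → 5
  D-B → 2
  1-1 → 0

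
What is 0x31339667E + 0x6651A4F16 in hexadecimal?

0x97853B594

Add column by column in base 16, right to left:
  E+6 = 4 carry 1
  7+1+1 = 9
  6+F = 5 carry 1
  6+4+1 = B
  9+A = 3 carry 1
  3+1+1 = 5
  3+5 = 8
  1+6 = 7
  3+6 = 9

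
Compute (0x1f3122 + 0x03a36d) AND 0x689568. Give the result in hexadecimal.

0x209408

Add column by column in base 16, right to left:
  2+d = f
  2+6 = 8
  1+3 = 4
  3+a = d
  f+3 = 2 carry 1
  1+0+1 = 2
Sum = 0x22d48f; now AND with 0x689568:
  2&6=2, 2&8=0, d&9=9, 4&5=4, 8&6=0, f&8=8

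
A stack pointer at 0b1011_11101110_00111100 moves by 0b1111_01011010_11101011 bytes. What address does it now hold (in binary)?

0b110110100100100100111

Add column by column in base 2, right to left:
  0+1 = 1
  0+1 = 1
  1+0 = 1
  1+1 = 0 carry 1
  1+0+1 = 0 carry 1
  1+1+1 = 1 carry 1
  0+1+1 = 0 carry 1
  0+1+1 = 0 carry 1
  0+0+1 = 1
  1+1 = 0 carry 1
  1+0+1 = 0 carry 1
  1+1+1 = 1 carry 1
  0+1+1 = 0 carry 1
  1+0+1 = 0 carry 1
  1+1+1 = 1 carry 1
  1+0+1 = 0 carry 1
  1+1+1 = 1 carry 1
  1+1+1 = 1 carry 1
  0+1+1 = 0 carry 1
  1+1+1 = 1 carry 1
  final carry 1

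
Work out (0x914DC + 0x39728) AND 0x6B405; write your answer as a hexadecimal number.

Add column by column in base 16, right to left:
  C+8 = 4 carry 1
  D+2+1 = 0 carry 1
  4+7+1 = C
  1+9 = A
  9+3 = C
Sum = 0xCAC04; now AND with 0x6B405:
  C&6=4, A&B=A, C&4=4, 0&0=0, 4&5=4

0x4A404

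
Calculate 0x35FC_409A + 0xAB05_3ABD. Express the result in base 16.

Add column by column in base 16, right to left:
  A+D = 7 carry 1
  9+B+1 = 5 carry 1
  0+A+1 = B
  4+3 = 7
  C+5 = 1 carry 1
  F+0+1 = 0 carry 1
  5+B+1 = 1 carry 1
  3+A+1 = E

0xE1017B57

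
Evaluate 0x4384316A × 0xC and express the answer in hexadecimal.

Multiply each base-16 digit by 12, carrying:
  A×12 = 120 → write 8 carry 7
  6×12+7 = 79 → write F carry 4
  1×12+4 = 16 → write 0 carry 1
  3×12+1 = 37 → write 5 carry 2
  4×12+2 = 50 → write 2 carry 3
  8×12+3 = 99 → write 3 carry 6
  3×12+6 = 42 → write A carry 2
  4×12+2 = 50 → write 2 carry 3
  remaining carry: 3

0x32A3250F8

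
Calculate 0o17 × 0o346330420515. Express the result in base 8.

0o6600257771603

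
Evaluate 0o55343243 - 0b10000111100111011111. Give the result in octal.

0b10000111100111011111 = 0o2074737 in octal.
Subtract column by column in base 8:
  3-7 → 4 (borrow)
  4-3-1 → 0
  2-7 → 3 (borrow)
  3-4-1 → 6 (borrow)
  4-7-1 → 4 (borrow)
  3-0-1 → 2
  5-2 → 3
  5-0 → 5

0o53246304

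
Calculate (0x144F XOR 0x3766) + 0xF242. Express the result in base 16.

0x1156B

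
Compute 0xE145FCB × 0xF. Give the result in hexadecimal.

0xD3319CE5

Multiply each base-16 digit by 15, carrying:
  B×15 = 165 → write 5 carry 10
  C×15+10 = 190 → write E carry 11
  F×15+11 = 236 → write C carry 14
  5×15+14 = 89 → write 9 carry 5
  4×15+5 = 65 → write 1 carry 4
  1×15+4 = 19 → write 3 carry 1
  E×15+1 = 211 → write 3 carry 13
  remaining carry: D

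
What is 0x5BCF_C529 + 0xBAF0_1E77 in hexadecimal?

Add column by column in base 16, right to left:
  9+7 = 0 carry 1
  2+7+1 = A
  5+E = 3 carry 1
  C+1+1 = E
  F+0 = F
  C+F = B carry 1
  B+A+1 = 6 carry 1
  5+B+1 = 1 carry 1
  final carry 1

0x116BFE3A0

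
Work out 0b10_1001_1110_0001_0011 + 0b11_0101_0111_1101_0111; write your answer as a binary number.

0b1011111010111101010

Add column by column in base 2, right to left:
  1+1 = 0 carry 1
  1+1+1 = 1 carry 1
  0+1+1 = 0 carry 1
  0+0+1 = 1
  1+1 = 0 carry 1
  0+0+1 = 1
  0+1 = 1
  0+1 = 1
  0+1 = 1
  1+1 = 0 carry 1
  1+1+1 = 1 carry 1
  1+0+1 = 0 carry 1
  1+1+1 = 1 carry 1
  0+0+1 = 1
  0+1 = 1
  1+0 = 1
  0+1 = 1
  1+1 = 0 carry 1
  final carry 1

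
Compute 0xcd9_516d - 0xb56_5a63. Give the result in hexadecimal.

Subtract column by column in base 16:
  d-3 → a
  6-6 → 0
  1-a → 7 (borrow)
  5-5-1 → f (borrow)
  9-6-1 → 2
  d-5 → 8
  c-b → 1

0x182f70a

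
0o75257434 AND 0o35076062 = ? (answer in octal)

0o35056020

AND each oct digit independently (no carries):
  7&3=3, 5&5=5, 2&0=0, 5&7=5, 7&6=6, 4&0=0, 3&6=2, 4&2=0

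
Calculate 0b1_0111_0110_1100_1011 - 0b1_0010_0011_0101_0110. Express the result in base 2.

0b101001101110101

Subtract column by column in base 2:
  1-0 → 1
  1-1 → 0
  0-1 → 1 (borrow)
  1-0-1 → 0
  0-1 → 1 (borrow)
  0-0-1 → 1 (borrow)
  1-1-1 → 1 (borrow)
  1-0-1 → 0
  0-1 → 1 (borrow)
  1-1-1 → 1 (borrow)
  1-0-1 → 0
  0-0 → 0
  1-0 → 1
  1-1 → 0
  1-0 → 1
  0-0 → 0
  1-1 → 0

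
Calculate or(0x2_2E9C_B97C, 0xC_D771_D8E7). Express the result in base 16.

0xEFFFDF9FF

OR each hex digit independently (no carries):
  2|C=E, 2|D=F, E|7=F, 9|7=F, C|1=D, B|D=F, 9|8=9, 7|E=F, C|7=F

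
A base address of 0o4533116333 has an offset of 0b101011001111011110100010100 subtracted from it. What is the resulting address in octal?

0b101011001111011110100010100 = 0o531736424 in octal.
Subtract column by column in base 8:
  3-4 → 7 (borrow)
  3-2-1 → 0
  3-4 → 7 (borrow)
  6-6-1 → 7 (borrow)
  1-3-1 → 5 (borrow)
  1-7-1 → 1 (borrow)
  3-1-1 → 1
  3-3 → 0
  5-5 → 0
  4-0 → 4

0o4001157707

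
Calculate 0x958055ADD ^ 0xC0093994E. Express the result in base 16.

0x55896C393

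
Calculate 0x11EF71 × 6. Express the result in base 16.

Multiply each base-16 digit by 6, carrying:
  1×6 = 6 → write 6
  7×6 = 42 → write A carry 2
  F×6+2 = 92 → write C carry 5
  E×6+5 = 89 → write 9 carry 5
  1×6+5 = 11 → write B
  1×6 = 6 → write 6

0x6B9CA6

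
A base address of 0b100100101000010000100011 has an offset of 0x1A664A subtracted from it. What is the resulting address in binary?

0x1A664A = 0b110100110011001001010 in binary.
Subtract column by column in base 2:
  1-0 → 1
  1-1 → 0
  0-0 → 0
  0-1 → 1 (borrow)
  0-0-1 → 1 (borrow)
  1-0-1 → 0
  0-1 → 1 (borrow)
  0-0-1 → 1 (borrow)
  0-0-1 → 1 (borrow)
  0-1-1 → 0 (borrow)
  1-1-1 → 1 (borrow)
  0-0-1 → 1 (borrow)
  0-0-1 → 1 (borrow)
  0-1-1 → 0 (borrow)
  0-1-1 → 0 (borrow)
  1-0-1 → 0
  0-0 → 0
  1-1 → 0
  0-0 → 0
  0-1 → 1 (borrow)
  1-1-1 → 1 (borrow)
  0-0-1 → 1 (borrow)
  0-0-1 → 1 (borrow)
  1-0-1 → 0

0b11110000001110111011001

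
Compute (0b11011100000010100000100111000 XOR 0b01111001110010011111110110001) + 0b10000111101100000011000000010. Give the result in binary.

First 0b11011100000010100000100111000 XOR 0b01111001110010011111110110001 = 0b10100101110000111111010001001.
Add column by column in base 2, right to left:
  1+0 = 1
  0+1 = 1
  0+0 = 0
  1+0 = 1
  0+0 = 0
  0+0 = 0
  0+0 = 0
  1+0 = 1
  0+0 = 0
  1+1 = 0 carry 1
  1+1+1 = 1 carry 1
  1+0+1 = 0 carry 1
  1+0+1 = 0 carry 1
  1+0+1 = 0 carry 1
  1+0+1 = 0 carry 1
  0+0+1 = 1
  0+0 = 0
  0+1 = 1
  0+1 = 1
  1+0 = 1
  1+1 = 0 carry 1
  1+1+1 = 1 carry 1
  0+1+1 = 0 carry 1
  1+1+1 = 1 carry 1
  0+0+1 = 1
  0+0 = 0
  1+0 = 1
  0+0 = 0
  1+1 = 0 carry 1
  final carry 1

0b100101101011101000010010001011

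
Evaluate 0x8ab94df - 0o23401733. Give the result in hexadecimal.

0x85d9104

0o23401733 = 0x4e03db in hexadecimal.
Subtract column by column in base 16:
  f-b → 4
  d-d → 0
  4-3 → 1
  9-0 → 9
  b-e → d (borrow)
  a-4-1 → 5
  8-0 → 8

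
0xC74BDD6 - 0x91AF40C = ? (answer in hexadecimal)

Subtract column by column in base 16:
  6-C → A (borrow)
  D-0-1 → C
  D-4 → 9
  B-F → C (borrow)
  4-A-1 → 9 (borrow)
  7-1-1 → 5
  C-9 → 3

0x359C9CA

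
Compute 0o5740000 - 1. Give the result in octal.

0o5737777

The trailing 4 digits are 0, so subtracting 1 borrows through: they become 7 and the next digit up decrements.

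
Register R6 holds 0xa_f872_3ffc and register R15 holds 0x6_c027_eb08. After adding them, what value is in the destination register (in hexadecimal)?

0x11b89a2b04

Add column by column in base 16, right to left:
  c+8 = 4 carry 1
  f+0+1 = 0 carry 1
  f+b+1 = b carry 1
  3+e+1 = 2 carry 1
  2+7+1 = a
  7+2 = 9
  8+0 = 8
  f+c = b carry 1
  a+6+1 = 1 carry 1
  final carry 1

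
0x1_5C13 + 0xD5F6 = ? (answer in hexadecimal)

0x23209

Add column by column in base 16, right to left:
  3+6 = 9
  1+F = 0 carry 1
  C+5+1 = 2 carry 1
  5+D+1 = 3 carry 1
  1+0+1 = 2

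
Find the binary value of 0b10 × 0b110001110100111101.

Multiply each base-2 digit by 2, carrying:
  1×2 = 2 → write 0 carry 1
  0×2+1 = 1 → write 1
  1×2 = 2 → write 0 carry 1
  1×2+1 = 3 → write 1 carry 1
  1×2+1 = 3 → write 1 carry 1
  1×2+1 = 3 → write 1 carry 1
  0×2+1 = 1 → write 1
  0×2 = 0 → write 0
  1×2 = 2 → write 0 carry 1
  0×2+1 = 1 → write 1
  1×2 = 2 → write 0 carry 1
  1×2+1 = 3 → write 1 carry 1
  1×2+1 = 3 → write 1 carry 1
  0×2+1 = 1 → write 1
  0×2 = 0 → write 0
  0×2 = 0 → write 0
  1×2 = 2 → write 0 carry 1
  1×2+1 = 3 → write 1 carry 1
  remaining carry: 1

0b1100011101001111010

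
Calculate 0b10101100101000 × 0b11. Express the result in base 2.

Multiply each base-2 digit by 3, carrying:
  0×3 = 0 → write 0
  0×3 = 0 → write 0
  0×3 = 0 → write 0
  1×3 = 3 → write 1 carry 1
  0×3+1 = 1 → write 1
  1×3 = 3 → write 1 carry 1
  0×3+1 = 1 → write 1
  0×3 = 0 → write 0
  1×3 = 3 → write 1 carry 1
  1×3+1 = 4 → write 0 carry 2
  0×3+2 = 2 → write 0 carry 1
  1×3+1 = 4 → write 0 carry 2
  0×3+2 = 2 → write 0 carry 1
  1×3+1 = 4 → write 0 carry 2
  remaining carry: 10

0b1000000101111000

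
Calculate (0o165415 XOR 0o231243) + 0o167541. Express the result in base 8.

0o544417

First 0o165415 XOR 0o231243 = 0o354656.
Add column by column in base 8, right to left:
  6+1 = 7
  5+4 = 1 carry 1
  6+5+1 = 4 carry 1
  4+7+1 = 4 carry 1
  5+6+1 = 4 carry 1
  3+1+1 = 5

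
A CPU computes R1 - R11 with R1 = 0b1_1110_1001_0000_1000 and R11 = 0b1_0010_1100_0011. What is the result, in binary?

0b11101011001000101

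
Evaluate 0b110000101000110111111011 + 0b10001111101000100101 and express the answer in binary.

Add column by column in base 2, right to left:
  1+1 = 0 carry 1
  1+0+1 = 0 carry 1
  0+1+1 = 0 carry 1
  1+0+1 = 0 carry 1
  1+0+1 = 0 carry 1
  1+1+1 = 1 carry 1
  1+0+1 = 0 carry 1
  1+0+1 = 0 carry 1
  1+0+1 = 0 carry 1
  0+1+1 = 0 carry 1
  1+0+1 = 0 carry 1
  1+1+1 = 1 carry 1
  0+1+1 = 0 carry 1
  0+1+1 = 0 carry 1
  0+1+1 = 0 carry 1
  1+1+1 = 1 carry 1
  0+0+1 = 1
  1+0 = 1
  0+0 = 0
  0+1 = 1
  0+0 = 0
  0+0 = 0
  1+0 = 1
  1+0 = 1

0b110010111000100000100000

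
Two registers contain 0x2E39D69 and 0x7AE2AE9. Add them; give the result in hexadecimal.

Add column by column in base 16, right to left:
  9+9 = 2 carry 1
  6+E+1 = 5 carry 1
  D+A+1 = 8 carry 1
  9+2+1 = C
  3+E = 1 carry 1
  E+A+1 = 9 carry 1
  2+7+1 = A

0xA91C852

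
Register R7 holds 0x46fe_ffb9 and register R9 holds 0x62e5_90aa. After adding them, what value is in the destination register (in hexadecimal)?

Add column by column in base 16, right to left:
  9+a = 3 carry 1
  b+a+1 = 6 carry 1
  f+0+1 = 0 carry 1
  f+9+1 = 9 carry 1
  e+5+1 = 4 carry 1
  f+e+1 = e carry 1
  6+2+1 = 9
  4+6 = a

0xa9e49063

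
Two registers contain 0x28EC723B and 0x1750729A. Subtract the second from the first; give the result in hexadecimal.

Subtract column by column in base 16:
  B-A → 1
  3-9 → A (borrow)
  2-2-1 → F (borrow)
  7-7-1 → F (borrow)
  C-0-1 → B
  E-5 → 9
  8-7 → 1
  2-1 → 1

0x119BFFA1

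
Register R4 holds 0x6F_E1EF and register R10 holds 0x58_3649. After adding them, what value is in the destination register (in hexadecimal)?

0xC81838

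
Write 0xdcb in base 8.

0o6713

Expand each hex digit to 4 bits: d=1101 c=1100 b=1011.
Group the bits in threes: 110 111 001 011 → 6713.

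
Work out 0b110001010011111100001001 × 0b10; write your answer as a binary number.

0b1100010100111111000010010

Multiply each base-2 digit by 2, carrying:
  1×2 = 2 → write 0 carry 1
  0×2+1 = 1 → write 1
  0×2 = 0 → write 0
  1×2 = 2 → write 0 carry 1
  0×2+1 = 1 → write 1
  0×2 = 0 → write 0
  0×2 = 0 → write 0
  0×2 = 0 → write 0
  1×2 = 2 → write 0 carry 1
  1×2+1 = 3 → write 1 carry 1
  1×2+1 = 3 → write 1 carry 1
  1×2+1 = 3 → write 1 carry 1
  1×2+1 = 3 → write 1 carry 1
  1×2+1 = 3 → write 1 carry 1
  0×2+1 = 1 → write 1
  0×2 = 0 → write 0
  1×2 = 2 → write 0 carry 1
  0×2+1 = 1 → write 1
  1×2 = 2 → write 0 carry 1
  0×2+1 = 1 → write 1
  0×2 = 0 → write 0
  0×2 = 0 → write 0
  1×2 = 2 → write 0 carry 1
  1×2+1 = 3 → write 1 carry 1
  remaining carry: 1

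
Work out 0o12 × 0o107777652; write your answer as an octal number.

Multiply each base-8 digit by 10, carrying:
  2×10 = 20 → write 4 carry 2
  5×10+2 = 52 → write 4 carry 6
  6×10+6 = 66 → write 2 carry 8
  7×10+8 = 78 → write 6 carry 9
  7×10+9 = 79 → write 7 carry 9
  7×10+9 = 79 → write 7 carry 9
  7×10+9 = 79 → write 7 carry 9
  0×10+9 = 9 → write 1 carry 1
  1×10+1 = 11 → write 3 carry 1
  remaining carry: 1

0o1317776244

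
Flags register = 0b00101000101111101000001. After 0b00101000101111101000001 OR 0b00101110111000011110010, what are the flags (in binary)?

0b00101110111111111110011

OR bit by bit (1 where either bit is 1):
  00101000101111101000001
| 00101110111000011110010
= 00101110111111111110011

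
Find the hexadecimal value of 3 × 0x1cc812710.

0x565837530

Multiply each base-16 digit by 3, carrying:
  0×3 = 0 → write 0
  1×3 = 3 → write 3
  7×3 = 21 → write 5 carry 1
  2×3+1 = 7 → write 7
  1×3 = 3 → write 3
  8×3 = 24 → write 8 carry 1
  c×3+1 = 37 → write 5 carry 2
  c×3+2 = 38 → write 6 carry 2
  1×3+2 = 5 → write 5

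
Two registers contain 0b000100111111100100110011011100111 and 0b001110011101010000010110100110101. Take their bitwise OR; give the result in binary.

0b001110111111110100110111111110111

OR bit by bit (1 where either bit is 1):
  000100111111100100110011011100111
| 001110011101010000010110100110101
= 001110111111110100110111111110111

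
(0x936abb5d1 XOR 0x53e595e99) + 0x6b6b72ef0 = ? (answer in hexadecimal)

0x12bfaa1a38

First 0x936abb5d1 XOR 0x53e595e99 = 0xc08f2eb48.
Add column by column in base 16, right to left:
  8+0 = 8
  4+f = 3 carry 1
  b+e+1 = a carry 1
  e+2+1 = 1 carry 1
  2+7+1 = a
  f+b = a carry 1
  8+6+1 = f
  0+b = b
  c+6 = 2 carry 1
  final carry 1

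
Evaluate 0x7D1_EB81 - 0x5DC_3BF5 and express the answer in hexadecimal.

Subtract column by column in base 16:
  1-5 → C (borrow)
  8-F-1 → 8 (borrow)
  B-B-1 → F (borrow)
  E-3-1 → A
  1-C → 5 (borrow)
  D-D-1 → F (borrow)
  7-5-1 → 1

0x1F5AF8C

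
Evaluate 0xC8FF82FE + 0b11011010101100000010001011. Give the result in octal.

0o31432441611

0xC8FF82FE = 0o31077701376 in octal.
0b11011010101100000010001011 = 0o332540213 in octal.
Add column by column in base 8, right to left:
  6+3 = 1 carry 1
  7+1+1 = 1 carry 1
  3+2+1 = 6
  1+0 = 1
  0+4 = 4
  7+5 = 4 carry 1
  7+2+1 = 2 carry 1
  7+3+1 = 3 carry 1
  0+3+1 = 4
  1+0 = 1
  3+0 = 3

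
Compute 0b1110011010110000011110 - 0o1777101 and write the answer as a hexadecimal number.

0x31ADDD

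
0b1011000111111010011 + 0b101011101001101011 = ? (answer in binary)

Add column by column in base 2, right to left:
  1+1 = 0 carry 1
  1+1+1 = 1 carry 1
  0+0+1 = 1
  0+1 = 1
  1+0 = 1
  0+1 = 1
  1+1 = 0 carry 1
  1+0+1 = 0 carry 1
  1+0+1 = 0 carry 1
  1+1+1 = 1 carry 1
  1+0+1 = 0 carry 1
  1+1+1 = 1 carry 1
  0+1+1 = 0 carry 1
  0+1+1 = 0 carry 1
  0+0+1 = 1
  1+1 = 0 carry 1
  1+0+1 = 0 carry 1
  0+1+1 = 0 carry 1
  1+0+1 = 0 carry 1
  final carry 1

0b10000100101000111110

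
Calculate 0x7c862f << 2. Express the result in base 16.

0x1f218bc

2 bits is not a whole number of base-16 digits; in binary: 11111001000011000101111 << 2 = 1111100100001100010111100.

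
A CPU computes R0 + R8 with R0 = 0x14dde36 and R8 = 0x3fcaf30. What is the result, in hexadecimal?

Add column by column in base 16, right to left:
  6+0 = 6
  3+3 = 6
  e+f = d carry 1
  d+a+1 = 8 carry 1
  d+c+1 = a carry 1
  4+f+1 = 4 carry 1
  1+3+1 = 5

0x54a8d66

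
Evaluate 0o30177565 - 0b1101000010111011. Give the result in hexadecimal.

0x602EBA

0o30177565 = 0x60FF75 in hexadecimal.
0b1101000010111011 = 0xD0BB in hexadecimal.
Subtract column by column in base 16:
  5-B → A (borrow)
  7-B-1 → B (borrow)
  F-0-1 → E
  F-D → 2
  0-0 → 0
  6-0 → 6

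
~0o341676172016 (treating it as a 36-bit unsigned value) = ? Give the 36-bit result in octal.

0o436101605761

Each oct digit d becomes 7−d:
  3→4, 4→3, 1→6, 6→1, 7→0, 6→1, 1→6, 7→0, 2→5, 0→7, 1→6, 6→1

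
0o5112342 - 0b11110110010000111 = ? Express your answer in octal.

0o4524133

0b11110110010000111 = 0o366207 in octal.
Subtract column by column in base 8:
  2-7 → 3 (borrow)
  4-0-1 → 3
  3-2 → 1
  2-6 → 4 (borrow)
  1-6-1 → 2 (borrow)
  1-3-1 → 5 (borrow)
  5-0-1 → 4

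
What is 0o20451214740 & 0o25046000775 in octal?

0o20040000740

AND each oct digit independently (no carries):
  2&2=2, 0&5=0, 4&0=0, 5&4=4, 1&6=0, 2&0=0, 1&0=0, 4&0=0, 7&7=7, 4&7=4, 0&5=0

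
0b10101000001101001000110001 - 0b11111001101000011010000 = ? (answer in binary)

0b10001001000000000101100001

Subtract column by column in base 2:
  1-0 → 1
  0-0 → 0
  0-0 → 0
  0-0 → 0
  1-1 → 0
  1-0 → 1
  0-1 → 1 (borrow)
  0-1-1 → 0 (borrow)
  0-0-1 → 1 (borrow)
  1-0-1 → 0
  0-0 → 0
  0-0 → 0
  1-1 → 0
  0-0 → 0
  1-1 → 0
  1-1 → 0
  0-0 → 0
  0-0 → 0
  0-1 → 1 (borrow)
  0-1-1 → 0 (borrow)
  0-1-1 → 0 (borrow)
  1-1-1 → 1 (borrow)
  0-1-1 → 0 (borrow)
  1-0-1 → 0
  0-0 → 0
  1-0 → 1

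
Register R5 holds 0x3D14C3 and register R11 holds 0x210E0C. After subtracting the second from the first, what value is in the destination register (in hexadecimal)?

Subtract column by column in base 16:
  3-C → 7 (borrow)
  C-0-1 → B
  4-E → 6 (borrow)
  1-0-1 → 0
  D-1 → C
  3-2 → 1

0x1C06B7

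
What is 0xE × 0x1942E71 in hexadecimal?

0x161A8A2E

Multiply each base-16 digit by 14, carrying:
  1×14 = 14 → write E
  7×14 = 98 → write 2 carry 6
  E×14+6 = 202 → write A carry 12
  2×14+12 = 40 → write 8 carry 2
  4×14+2 = 58 → write A carry 3
  9×14+3 = 129 → write 1 carry 8
  1×14+8 = 22 → write 6 carry 1
  remaining carry: 1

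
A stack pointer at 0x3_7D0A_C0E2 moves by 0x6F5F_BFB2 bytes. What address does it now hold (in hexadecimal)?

Add column by column in base 16, right to left:
  2+2 = 4
  E+B = 9 carry 1
  0+F+1 = 0 carry 1
  C+B+1 = 8 carry 1
  A+F+1 = A carry 1
  0+5+1 = 6
  D+F = C carry 1
  7+6+1 = E
  3+0 = 3

0x3EC6A8094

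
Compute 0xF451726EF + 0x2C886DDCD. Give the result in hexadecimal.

0x120D9E04BC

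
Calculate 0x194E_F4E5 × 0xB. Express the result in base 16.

0x1166485D7

Multiply each base-16 digit by 11, carrying:
  5×11 = 55 → write 7 carry 3
  E×11+3 = 157 → write D carry 9
  4×11+9 = 53 → write 5 carry 3
  F×11+3 = 168 → write 8 carry 10
  E×11+10 = 164 → write 4 carry 10
  4×11+10 = 54 → write 6 carry 3
  9×11+3 = 102 → write 6 carry 6
  1×11+6 = 17 → write 1 carry 1
  remaining carry: 1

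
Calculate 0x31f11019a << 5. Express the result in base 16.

0x63e2203340

5 bits is not a whole number of base-16 digits; in binary: 1100011111000100010000000110011010 << 5 = 110001111100010001000000011001101000000.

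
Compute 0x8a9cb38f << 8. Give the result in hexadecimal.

Shifting left by 8 bits = 2 hex digits: append 2 zeros.

0x8a9cb38f00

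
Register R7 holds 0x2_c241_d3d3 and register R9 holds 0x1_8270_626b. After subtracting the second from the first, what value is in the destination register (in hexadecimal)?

Subtract column by column in base 16:
  3-b → 8 (borrow)
  d-6-1 → 6
  3-2 → 1
  d-6 → 7
  1-0 → 1
  4-7 → d (borrow)
  2-2-1 → f (borrow)
  c-8-1 → 3
  2-1 → 1

0x13fd17168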